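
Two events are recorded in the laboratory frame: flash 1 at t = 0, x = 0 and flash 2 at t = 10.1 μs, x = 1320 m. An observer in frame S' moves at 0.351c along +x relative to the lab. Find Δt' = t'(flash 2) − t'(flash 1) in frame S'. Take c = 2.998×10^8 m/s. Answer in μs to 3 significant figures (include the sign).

γ = 1/√(1 − 0.351²) = 1.0679
Δt' = γ(Δt − vΔx/c²) = 1.0679 × (10.1 μs − 0.351×1320 m / (2.998×10^8 m/s))
= 1.0679 × (8.5546 μs) = 9.14 μs

Δt' ≈ 9.14 μs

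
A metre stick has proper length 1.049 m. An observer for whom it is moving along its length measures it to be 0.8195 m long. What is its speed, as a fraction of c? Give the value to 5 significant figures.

γ = L₀/L = 1.049/0.8195 = 1.280049
β = √(1 − 1/γ²) = 0.62426

β ≈ 0.62426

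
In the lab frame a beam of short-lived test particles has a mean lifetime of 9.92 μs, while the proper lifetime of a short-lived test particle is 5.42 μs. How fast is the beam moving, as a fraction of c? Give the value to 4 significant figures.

γ = Δt/τ₀ = 9.92/5.42 = 1.83026
β = √(1 − 1/γ²) = √(1 − 1/1.83026²) = 0.8375

β ≈ 0.8375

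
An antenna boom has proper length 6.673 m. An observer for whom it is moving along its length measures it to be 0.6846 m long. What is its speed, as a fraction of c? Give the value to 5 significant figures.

β ≈ 0.99472

γ = L₀/L = 6.673/0.6846 = 9.747298
β = √(1 − 1/γ²) = 0.99472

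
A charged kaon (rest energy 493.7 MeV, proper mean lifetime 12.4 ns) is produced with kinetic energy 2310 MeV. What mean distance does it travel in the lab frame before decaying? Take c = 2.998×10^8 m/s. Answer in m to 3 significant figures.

γ = 1 + K/(m₀c²) = 1 + 2310/493.7 = 5.6790
β = √(1 − 1/γ²) = 0.98437
Dilated lifetime: γτ₀ = 5.6790 × 12.4 ns = 70.419 ns
d = βc·γτ₀ = 0.98437 × (2.998×10^8 m/s) × 7.0419×10^-8 s = 20.8 m

d ≈ 20.8 m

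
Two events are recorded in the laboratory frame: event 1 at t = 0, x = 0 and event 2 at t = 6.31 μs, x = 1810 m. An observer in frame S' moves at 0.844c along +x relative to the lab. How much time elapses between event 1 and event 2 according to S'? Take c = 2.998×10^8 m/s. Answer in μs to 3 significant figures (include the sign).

γ = 1/√(1 − 0.844²) = 1.8645
Δt' = γ(Δt − vΔx/c²) = 1.8645 × (6.31 μs − 0.844×1810 m / (2.998×10^8 m/s))
= 1.8645 × (1.2145 μs) = 2.26 μs

Δt' ≈ 2.26 μs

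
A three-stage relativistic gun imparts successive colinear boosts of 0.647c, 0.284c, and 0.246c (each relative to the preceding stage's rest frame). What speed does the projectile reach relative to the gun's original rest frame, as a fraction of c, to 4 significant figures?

u ≈ 0.8651c

Compose boost 2: (0.284 + 0.647)/(1 + 0.284×0.647) = 0.9310/1.18375 = 0.786485
Compose boost 3: (0.246 + 0.786485)/(1 + 0.246×0.786485) = 1.03248/1.19348 = 0.8651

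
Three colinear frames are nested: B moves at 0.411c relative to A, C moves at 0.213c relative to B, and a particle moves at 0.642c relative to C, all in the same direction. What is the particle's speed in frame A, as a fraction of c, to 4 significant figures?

Compose boost 2: (0.213 + 0.411)/(1 + 0.213×0.411) = 0.6240/1.08754 = 0.573770
Compose boost 3: (0.642 + 0.573770)/(1 + 0.642×0.573770) = 1.21577/1.36836 = 0.8885

u ≈ 0.8885c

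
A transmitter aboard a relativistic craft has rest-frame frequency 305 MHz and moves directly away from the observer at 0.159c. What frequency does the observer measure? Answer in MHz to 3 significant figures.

Relativistic Doppler: f_obs = f_src √((1−β)/(1+β))
= 305 × √(0.84100/1.1590) = 305 × 0.85184 = 260 MHz

f_obs ≈ 260 MHz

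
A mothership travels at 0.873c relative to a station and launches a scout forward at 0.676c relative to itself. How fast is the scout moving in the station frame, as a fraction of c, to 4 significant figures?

Compose boost 2: (0.676 + 0.873)/(1 + 0.676×0.873) = 1.549/1.59015 = 0.9741

u ≈ 0.9741c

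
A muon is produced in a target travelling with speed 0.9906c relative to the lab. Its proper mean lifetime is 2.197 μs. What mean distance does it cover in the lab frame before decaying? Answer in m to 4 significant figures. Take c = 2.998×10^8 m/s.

d ≈ 4770 m

γ = 1/√(1 − 0.9906²) = 7.31045
Dilated lifetime: Δt = γτ₀ = 7.31045 × 2.197 μs = 16.0611 μs
d = vΔt = 0.9906c × 16.0611 μs = 2.96982×10^8 m/s × 1.60611×10^-5 s = 4770 m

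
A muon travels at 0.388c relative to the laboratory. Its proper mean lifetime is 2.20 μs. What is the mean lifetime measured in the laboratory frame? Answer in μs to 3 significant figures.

Δt ≈ 2.39 μs

γ = 1/√(1 − 0.388²) = 1.0850
Time dilation: Δt = γτ₀ = 1.0850 × 2.20 μs = 2.39 μs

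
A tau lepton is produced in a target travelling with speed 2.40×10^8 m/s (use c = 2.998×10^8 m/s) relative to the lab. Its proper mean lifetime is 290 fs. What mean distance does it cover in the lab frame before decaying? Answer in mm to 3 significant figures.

d ≈ 0.116 mm

β = v/c = 2.40×10^8 / 2.998×10^8 = 0.80053
γ = 1/√(1 − 0.80053²) = 1.6686
Dilated lifetime: Δt = γτ₀ = 1.6686 × 290 fs = 483.91 fs
d = vΔt = 0.80053c × 483.91 fs = 2.4000×10^8 m/s × 4.8391×10^-13 s = 0.116 mm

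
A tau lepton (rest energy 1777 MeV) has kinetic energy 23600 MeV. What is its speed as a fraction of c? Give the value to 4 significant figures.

β ≈ 0.9975

γ = 1 + K/(m₀c²) = 1 + 23600/1777 = 14.2808
β = √(1 − 1/γ²) = 0.9975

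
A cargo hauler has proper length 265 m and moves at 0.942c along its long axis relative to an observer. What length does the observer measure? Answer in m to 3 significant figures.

L ≈ 88.9 m

γ = 1/√(1 − 0.942²) = 2.9796
Length contraction: L = L₀/γ = 265/2.9796 = 88.9 m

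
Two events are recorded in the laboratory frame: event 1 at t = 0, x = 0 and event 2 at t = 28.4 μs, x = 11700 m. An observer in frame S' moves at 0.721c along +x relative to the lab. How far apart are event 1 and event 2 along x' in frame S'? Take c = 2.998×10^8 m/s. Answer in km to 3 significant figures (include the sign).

γ = 1/√(1 − 0.721²) = 1.4431
Δx' = γ(Δx − vΔt) = 1.4431 × (11700 m − 0.721×(2.998×10^8 m/s)×28.4×10^-6 s)
= 1.4431 × (5561.2 m) = 8.03 km

Δx' ≈ 8.03 km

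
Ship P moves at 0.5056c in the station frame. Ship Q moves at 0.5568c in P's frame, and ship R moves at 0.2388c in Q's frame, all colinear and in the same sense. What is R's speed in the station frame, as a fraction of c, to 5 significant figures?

u ≈ 0.89136c

Compose boost 2: (0.5568 + 0.5056)/(1 + 0.5568×0.5056) = 1.0624/1.281518 = 0.8290168
Compose boost 3: (0.2388 + 0.8290168)/(1 + 0.2388×0.8290168) = 1.067817/1.197969 = 0.89136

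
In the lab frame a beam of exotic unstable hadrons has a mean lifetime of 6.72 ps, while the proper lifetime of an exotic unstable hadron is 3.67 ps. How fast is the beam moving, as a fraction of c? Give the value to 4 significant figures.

β ≈ 0.8377

γ = Δt/τ₀ = 6.72/3.67 = 1.83106
β = √(1 − 1/γ²) = √(1 − 1/1.83106²) = 0.8377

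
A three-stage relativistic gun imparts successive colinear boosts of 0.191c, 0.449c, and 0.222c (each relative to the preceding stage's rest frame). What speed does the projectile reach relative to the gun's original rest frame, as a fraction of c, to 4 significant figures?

Compose boost 2: (0.449 + 0.191)/(1 + 0.449×0.191) = 0.6400/1.08576 = 0.589449
Compose boost 3: (0.222 + 0.589449)/(1 + 0.222×0.589449) = 0.811449/1.13086 = 0.7176

u ≈ 0.7176c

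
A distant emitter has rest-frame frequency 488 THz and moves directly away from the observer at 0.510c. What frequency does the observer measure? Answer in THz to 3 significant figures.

f_obs ≈ 278 THz

Relativistic Doppler: f_obs = f_src √((1−β)/(1+β))
= 488 × √(0.49000/1.5100) = 488 × 0.56965 = 278 THz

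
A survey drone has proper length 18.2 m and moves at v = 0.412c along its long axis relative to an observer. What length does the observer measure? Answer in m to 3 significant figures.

L ≈ 16.6 m

γ = 1/√(1 − 0.412²) = 1.0975
Length contraction: L = L₀/γ = 18.2/1.0975 = 16.6 m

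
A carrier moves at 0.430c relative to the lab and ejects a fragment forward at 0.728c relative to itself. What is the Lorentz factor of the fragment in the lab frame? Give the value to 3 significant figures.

γ ≈ 2.12

u_lab = (0.728 + 0.430)/(1 + 0.728×0.430) = 1.158/1.31304 = 0.881923
γ = 1/√(1 − 0.881923²) = 2.12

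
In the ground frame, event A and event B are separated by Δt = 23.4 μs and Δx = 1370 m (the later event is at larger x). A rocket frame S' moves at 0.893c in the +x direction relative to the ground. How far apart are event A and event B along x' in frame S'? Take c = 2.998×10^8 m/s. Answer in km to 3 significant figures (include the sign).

Δx' ≈ -10.9 km

γ = 1/√(1 − 0.893²) = 2.2219
Δx' = γ(Δx − vΔt) = 2.2219 × (1370 m − 0.893×(2.998×10^8 m/s)×23.4×10^-6 s)
= 2.2219 × (-4894.7 m) = -10.9 km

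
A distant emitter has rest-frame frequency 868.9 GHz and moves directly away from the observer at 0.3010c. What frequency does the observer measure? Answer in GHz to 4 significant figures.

f_obs ≈ 636.9 GHz

Relativistic Doppler: f_obs = f_src √((1−β)/(1+β))
= 868.9 × √(0.699000/1.30100) = 868.9 × 0.732993 = 636.9 GHz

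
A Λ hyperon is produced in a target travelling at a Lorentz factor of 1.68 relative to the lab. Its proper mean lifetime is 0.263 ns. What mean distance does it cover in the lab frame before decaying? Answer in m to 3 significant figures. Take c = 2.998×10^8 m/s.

β = √(1 − 1/γ²) = √(1 − 1/1.68²) = 0.80355
Dilated lifetime: Δt = γτ₀ = 1.68 × 0.263 ns = 0.44184 ns
d = vΔt = 0.80355c × 0.44184 ns = 2.4090×10^8 m/s × 4.4184×10^-10 s = 0.106 m

d ≈ 0.106 m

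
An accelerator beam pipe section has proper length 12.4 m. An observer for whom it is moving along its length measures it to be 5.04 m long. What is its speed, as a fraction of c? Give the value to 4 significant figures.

γ = L₀/L = 12.4/5.04 = 2.46032
β = √(1 − 1/γ²) = 0.9137

β ≈ 0.9137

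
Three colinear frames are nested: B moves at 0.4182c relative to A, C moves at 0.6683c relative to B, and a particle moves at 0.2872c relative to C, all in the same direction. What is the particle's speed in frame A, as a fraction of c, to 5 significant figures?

Compose boost 2: (0.6683 + 0.4182)/(1 + 0.6683×0.4182) = 1.0865/1.279483 = 0.8491711
Compose boost 3: (0.2872 + 0.8491711)/(1 + 0.2872×0.8491711) = 1.136371/1.243882 = 0.91357

u ≈ 0.91357c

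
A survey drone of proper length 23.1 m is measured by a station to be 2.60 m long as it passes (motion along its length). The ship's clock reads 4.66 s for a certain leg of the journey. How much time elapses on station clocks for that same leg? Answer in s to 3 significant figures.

Length contraction ⇒ γ = L₀/L = 23.1/2.60 = 8.8846
Time dilation: Δt = γτ₀ = 8.8846 × 4.66 s = 41.4 s

Δt ≈ 41.4 s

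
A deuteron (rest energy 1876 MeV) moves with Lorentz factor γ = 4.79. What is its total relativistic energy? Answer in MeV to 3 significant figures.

γ = 4.79 (given)
E = γm₀c² = 4.79 × 1876 MeV = 8990 MeV

E ≈ 8990 MeV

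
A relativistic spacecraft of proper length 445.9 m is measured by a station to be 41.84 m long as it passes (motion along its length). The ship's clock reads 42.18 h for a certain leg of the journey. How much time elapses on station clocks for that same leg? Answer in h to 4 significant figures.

Δt ≈ 449.5 h

Length contraction ⇒ γ = L₀/L = 445.9/41.84 = 10.6573
Time dilation: Δt = γτ₀ = 10.6573 × 42.18 h = 449.5 h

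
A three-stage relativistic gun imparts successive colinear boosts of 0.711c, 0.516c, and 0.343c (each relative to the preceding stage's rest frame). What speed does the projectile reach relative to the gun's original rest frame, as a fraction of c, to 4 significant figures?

Compose boost 2: (0.516 + 0.711)/(1 + 0.516×0.711) = 1.227/1.36688 = 0.897667
Compose boost 3: (0.343 + 0.897667)/(1 + 0.343×0.897667) = 1.24067/1.30790 = 0.9486

u ≈ 0.9486c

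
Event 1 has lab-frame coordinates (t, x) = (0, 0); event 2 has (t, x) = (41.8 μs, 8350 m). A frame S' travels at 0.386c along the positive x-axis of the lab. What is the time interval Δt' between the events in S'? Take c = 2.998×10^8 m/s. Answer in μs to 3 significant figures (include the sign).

γ = 1/√(1 − 0.386²) = 1.0840
Δt' = γ(Δt − vΔx/c²) = 1.0840 × (41.8 μs − 0.386×8350 m / (2.998×10^8 m/s))
= 1.0840 × (31.049 μs) = 33.7 μs

Δt' ≈ 33.7 μs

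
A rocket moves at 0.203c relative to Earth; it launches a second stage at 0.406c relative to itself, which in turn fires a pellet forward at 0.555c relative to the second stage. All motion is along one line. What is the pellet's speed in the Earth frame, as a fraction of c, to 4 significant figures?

Compose boost 2: (0.406 + 0.203)/(1 + 0.406×0.203) = 0.6090/1.08242 = 0.562629
Compose boost 3: (0.555 + 0.562629)/(1 + 0.555×0.562629) = 1.11763/1.31226 = 0.8517

u ≈ 0.8517c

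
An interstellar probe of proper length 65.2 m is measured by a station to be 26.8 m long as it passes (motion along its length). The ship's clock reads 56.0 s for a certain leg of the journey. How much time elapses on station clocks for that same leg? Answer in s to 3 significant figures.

Length contraction ⇒ γ = L₀/L = 65.2/26.8 = 2.4328
Time dilation: Δt = γτ₀ = 2.4328 × 56.0 s = 136 s

Δt ≈ 136 s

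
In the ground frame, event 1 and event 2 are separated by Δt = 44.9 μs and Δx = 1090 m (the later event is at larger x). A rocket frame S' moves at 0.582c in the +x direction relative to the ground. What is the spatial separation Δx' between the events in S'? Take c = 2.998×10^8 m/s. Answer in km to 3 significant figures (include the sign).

Δx' ≈ -8.29 km

γ = 1/√(1 − 0.582²) = 1.2297
Δx' = γ(Δx − vΔt) = 1.2297 × (1090 m − 0.582×(2.998×10^8 m/s)×44.9×10^-6 s)
= 1.2297 × (-6744.3 m) = -8.29 km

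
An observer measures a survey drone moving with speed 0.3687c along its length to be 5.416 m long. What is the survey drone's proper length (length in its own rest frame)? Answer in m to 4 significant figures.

L₀ ≈ 5.826 m

γ = 1/√(1 − 0.3687²) = 1.07579
L₀ = γL = 1.07579 × 5.416 = 5.826 m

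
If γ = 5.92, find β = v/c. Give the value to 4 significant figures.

β ≈ 0.9856

β = √(1 − 1/γ²) = √(1 − 1/5.92²) = √(0.971466) = 0.9856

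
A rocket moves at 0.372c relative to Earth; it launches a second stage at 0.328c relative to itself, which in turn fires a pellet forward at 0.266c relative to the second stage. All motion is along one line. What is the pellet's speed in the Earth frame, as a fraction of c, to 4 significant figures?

Compose boost 2: (0.328 + 0.372)/(1 + 0.328×0.372) = 0.7000/1.12202 = 0.623877
Compose boost 3: (0.266 + 0.623877)/(1 + 0.266×0.623877) = 0.889877/1.16595 = 0.7632

u ≈ 0.7632c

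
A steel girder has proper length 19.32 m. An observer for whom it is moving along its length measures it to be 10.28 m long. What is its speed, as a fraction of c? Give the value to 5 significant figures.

β ≈ 0.84669

γ = L₀/L = 19.32/10.28 = 1.879377
β = √(1 − 1/γ²) = 0.84669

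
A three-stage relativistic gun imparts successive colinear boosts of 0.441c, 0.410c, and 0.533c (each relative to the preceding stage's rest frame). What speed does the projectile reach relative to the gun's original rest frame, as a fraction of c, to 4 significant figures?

Compose boost 2: (0.410 + 0.441)/(1 + 0.410×0.441) = 0.8510/1.18081 = 0.720692
Compose boost 3: (0.533 + 0.720692)/(1 + 0.533×0.720692) = 1.25369/1.38413 = 0.9058

u ≈ 0.9058c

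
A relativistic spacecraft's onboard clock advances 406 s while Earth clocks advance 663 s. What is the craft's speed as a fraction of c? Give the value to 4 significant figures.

γ = Δt/τ₀ = 663/406 = 1.63300
β = √(1 − 1/γ²) = √(1 − 1/1.63300²) = 0.7906

β ≈ 0.7906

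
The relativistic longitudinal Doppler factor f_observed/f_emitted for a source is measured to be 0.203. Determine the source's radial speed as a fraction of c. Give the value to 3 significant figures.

f_obs/f_src = √((1−β)/(1+β)) = 0.203  ⇒  (1−β)/(1+β) = 0.041209
β = |1 − D²|/(1 + D²) = |1 − 0.041209|/(1 + 0.041209) = 0.921

β ≈ 0.921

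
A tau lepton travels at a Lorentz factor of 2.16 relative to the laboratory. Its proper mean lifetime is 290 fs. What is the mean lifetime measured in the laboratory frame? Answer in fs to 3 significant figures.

Δt ≈ 626 fs

γ = 2.16 (given)
Time dilation: Δt = γτ₀ = 2.16 × 290 fs = 626 fs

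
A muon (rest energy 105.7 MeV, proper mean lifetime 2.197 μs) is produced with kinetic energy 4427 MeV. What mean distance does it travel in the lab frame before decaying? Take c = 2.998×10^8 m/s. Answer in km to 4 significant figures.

γ = 1 + K/(m₀c²) = 1 + 4427/105.7 = 42.8827
β = √(1 − 1/γ²) = 0.999728
Dilated lifetime: γτ₀ = 42.8827 × 2.197 μs = 94.2133 μs
d = βc·γτ₀ = 0.999728 × (2.998×10^8 m/s) × 9.42133×10^-5 s = 28.24 km

d ≈ 28.24 km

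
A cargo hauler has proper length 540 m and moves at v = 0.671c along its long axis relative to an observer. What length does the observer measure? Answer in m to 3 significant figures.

L ≈ 400 m

γ = 1/√(1 − 0.671²) = 1.3487
Length contraction: L = L₀/γ = 540/1.3487 = 400 m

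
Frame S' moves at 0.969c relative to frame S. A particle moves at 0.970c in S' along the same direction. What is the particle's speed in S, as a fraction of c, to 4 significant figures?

u ≈ 0.9995c

Relativistic velocity addition: u = (u' + v)/(1 + u'v/c²)
= (0.970 + 0.969)/(1 + 0.970×0.969) = 1.939/1.93993 = 0.9995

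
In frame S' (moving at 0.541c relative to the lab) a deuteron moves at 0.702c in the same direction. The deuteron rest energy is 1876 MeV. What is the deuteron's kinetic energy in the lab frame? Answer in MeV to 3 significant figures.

u_lab = (0.702 + 0.541)/(1 + 0.702×0.541) = 0.900867
γ = 1/√(1 − 0.900867²) = 2.3036
K = (γ − 1)m₀c² = (2.3036 − 1) × 1876 = 1.3036 × 1876 = 2450 MeV

K ≈ 2450 MeV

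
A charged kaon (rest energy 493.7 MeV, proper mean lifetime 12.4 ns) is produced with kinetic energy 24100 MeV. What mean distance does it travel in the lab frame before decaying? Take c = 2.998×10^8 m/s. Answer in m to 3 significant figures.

γ = 1 + K/(m₀c²) = 1 + 24100/493.7 = 49.815
β = √(1 − 1/γ²) = 0.99980
Dilated lifetime: γτ₀ = 49.815 × 12.4 ns = 617.71 ns
d = βc·γτ₀ = 0.99980 × (2.998×10^8 m/s) × 6.1771×10^-7 s = 185 m

d ≈ 185 m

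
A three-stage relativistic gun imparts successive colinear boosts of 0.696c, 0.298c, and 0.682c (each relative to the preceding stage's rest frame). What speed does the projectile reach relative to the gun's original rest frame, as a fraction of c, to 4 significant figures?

Compose boost 2: (0.298 + 0.696)/(1 + 0.298×0.696) = 0.9940/1.20741 = 0.823251
Compose boost 3: (0.682 + 0.823251)/(1 + 0.682×0.823251) = 1.50525/1.56146 = 0.9640

u ≈ 0.9640c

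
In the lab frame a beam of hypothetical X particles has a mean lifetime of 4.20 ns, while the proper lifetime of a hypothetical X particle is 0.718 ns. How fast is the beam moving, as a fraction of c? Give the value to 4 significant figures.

β ≈ 0.9853

γ = Δt/τ₀ = 4.20/0.718 = 5.84958
β = √(1 − 1/γ²) = √(1 − 1/5.84958²) = 0.9853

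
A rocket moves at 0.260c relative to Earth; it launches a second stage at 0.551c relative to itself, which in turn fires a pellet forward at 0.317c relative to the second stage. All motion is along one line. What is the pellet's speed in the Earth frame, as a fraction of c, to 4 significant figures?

Compose boost 2: (0.551 + 0.260)/(1 + 0.551×0.260) = 0.8110/1.14326 = 0.709375
Compose boost 3: (0.317 + 0.709375)/(1 + 0.317×0.709375) = 1.02637/1.22487 = 0.8379

u ≈ 0.8379c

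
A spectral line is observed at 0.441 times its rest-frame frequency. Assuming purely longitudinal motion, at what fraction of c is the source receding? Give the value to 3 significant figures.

f_obs/f_src = √((1−β)/(1+β)) = 0.441  ⇒  (1−β)/(1+β) = 0.19448
β = |1 − D²|/(1 + D²) = |1 − 0.19448|/(1 + 0.19448) = 0.674

β ≈ 0.674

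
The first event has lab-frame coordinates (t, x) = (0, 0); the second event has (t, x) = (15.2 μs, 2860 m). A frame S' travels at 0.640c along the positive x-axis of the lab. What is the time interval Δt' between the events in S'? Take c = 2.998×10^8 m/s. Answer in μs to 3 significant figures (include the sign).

γ = 1/√(1 − 0.640²) = 1.3014
Δt' = γ(Δt − vΔx/c²) = 1.3014 × (15.2 μs − 0.640×2860 m / (2.998×10^8 m/s))
= 1.3014 × (9.0946 μs) = 11.8 μs

Δt' ≈ 11.8 μs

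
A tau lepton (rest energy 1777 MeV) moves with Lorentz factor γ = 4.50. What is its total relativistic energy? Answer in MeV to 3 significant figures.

γ = 4.50 (given)
E = γm₀c² = 4.50 × 1777 MeV = 8000 MeV

E ≈ 8000 MeV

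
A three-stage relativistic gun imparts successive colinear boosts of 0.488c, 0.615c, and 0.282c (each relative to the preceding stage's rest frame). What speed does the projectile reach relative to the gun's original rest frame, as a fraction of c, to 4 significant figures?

u ≈ 0.9122c

Compose boost 2: (0.615 + 0.488)/(1 + 0.615×0.488) = 1.103/1.30012 = 0.848383
Compose boost 3: (0.282 + 0.848383)/(1 + 0.282×0.848383) = 1.13038/1.23924 = 0.9122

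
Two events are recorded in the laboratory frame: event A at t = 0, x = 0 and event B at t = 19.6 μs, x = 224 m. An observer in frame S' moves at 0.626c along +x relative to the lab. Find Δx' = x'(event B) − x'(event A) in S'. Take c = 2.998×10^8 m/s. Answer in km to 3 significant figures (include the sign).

Δx' ≈ -4.43 km

γ = 1/√(1 − 0.626²) = 1.2823
Δx' = γ(Δx − vΔt) = 1.2823 × (224 m − 0.626×(2.998×10^8 m/s)×19.6×10^-6 s)
= 1.2823 × (-3454.4 m) = -4.43 km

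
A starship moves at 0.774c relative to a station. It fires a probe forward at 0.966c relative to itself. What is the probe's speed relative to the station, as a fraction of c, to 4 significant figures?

Relativistic velocity addition: u = (u' + v)/(1 + u'v/c²)
= (0.966 + 0.774)/(1 + 0.966×0.774) = 1.740/1.74768 = 0.9956

u ≈ 0.9956c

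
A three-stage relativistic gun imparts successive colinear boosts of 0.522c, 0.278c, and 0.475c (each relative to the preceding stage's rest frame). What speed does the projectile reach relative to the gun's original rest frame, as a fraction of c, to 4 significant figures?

u ≈ 0.8812c

Compose boost 2: (0.278 + 0.522)/(1 + 0.278×0.522) = 0.8000/1.14512 = 0.698619
Compose boost 3: (0.475 + 0.698619)/(1 + 0.475×0.698619) = 1.17362/1.33184 = 0.8812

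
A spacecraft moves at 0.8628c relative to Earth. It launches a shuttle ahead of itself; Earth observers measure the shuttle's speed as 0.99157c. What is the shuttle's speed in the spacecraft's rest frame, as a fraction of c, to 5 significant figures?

Inverse velocity addition: u' = (u − v)/(1 − uv/c²)
= (0.99157 − 0.8628)/(1 − 0.99157×0.8628) = 0.12877/0.1444734 = 0.89131

u' ≈ 0.89131c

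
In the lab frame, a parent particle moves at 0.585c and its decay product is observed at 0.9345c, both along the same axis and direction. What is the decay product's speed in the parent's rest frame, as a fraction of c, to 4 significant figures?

u' ≈ 0.7710c

Inverse velocity addition: u' = (u − v)/(1 − uv/c²)
= (0.9345 − 0.585)/(1 − 0.9345×0.585) = 0.3495/0.453318 = 0.7710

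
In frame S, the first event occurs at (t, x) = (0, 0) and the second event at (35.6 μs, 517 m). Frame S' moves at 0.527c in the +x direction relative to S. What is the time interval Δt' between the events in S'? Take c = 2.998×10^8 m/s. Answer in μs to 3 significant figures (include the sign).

Δt' ≈ 40.8 μs

γ = 1/√(1 − 0.527²) = 1.1767
Δt' = γ(Δt − vΔx/c²) = 1.1767 × (35.6 μs − 0.527×517 m / (2.998×10^8 m/s))
= 1.1767 × (34.691 μs) = 40.8 μs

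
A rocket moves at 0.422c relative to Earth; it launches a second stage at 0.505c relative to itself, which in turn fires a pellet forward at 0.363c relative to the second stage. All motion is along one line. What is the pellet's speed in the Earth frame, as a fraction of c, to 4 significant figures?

Compose boost 2: (0.505 + 0.422)/(1 + 0.505×0.422) = 0.9270/1.21311 = 0.764152
Compose boost 3: (0.363 + 0.764152)/(1 + 0.363×0.764152) = 1.12715/1.27739 = 0.8824

u ≈ 0.8824c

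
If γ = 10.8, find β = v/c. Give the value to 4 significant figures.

β = √(1 − 1/γ²) = √(1 − 1/10.8²) = √(0.991427) = 0.9957

β ≈ 0.9957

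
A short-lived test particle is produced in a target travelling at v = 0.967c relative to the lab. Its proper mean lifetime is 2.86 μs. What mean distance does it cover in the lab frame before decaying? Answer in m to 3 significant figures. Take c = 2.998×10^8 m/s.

d ≈ 3250 m

γ = 1/√(1 − 0.967²) = 3.9250
Dilated lifetime: Δt = γτ₀ = 3.9250 × 2.86 μs = 11.226 μs
d = vΔt = 0.967c × 11.226 μs = 2.8991×10^8 m/s × 1.1226×10^-5 s = 3250 m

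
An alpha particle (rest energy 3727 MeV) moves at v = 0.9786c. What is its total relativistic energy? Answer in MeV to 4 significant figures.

γ = 1/√(1 − 0.9786²) = 4.85975
E = γm₀c² = 4.85975 × 3727 MeV = 18110 MeV

E ≈ 18110 MeV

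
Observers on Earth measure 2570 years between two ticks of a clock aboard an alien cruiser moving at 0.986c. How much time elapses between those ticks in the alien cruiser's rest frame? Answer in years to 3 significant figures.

τ₀ ≈ 429 years

γ = 1/√(1 − 0.986²) = 5.9972
Proper time: τ₀ = Δt/γ = 2570/5.9972 = 429 years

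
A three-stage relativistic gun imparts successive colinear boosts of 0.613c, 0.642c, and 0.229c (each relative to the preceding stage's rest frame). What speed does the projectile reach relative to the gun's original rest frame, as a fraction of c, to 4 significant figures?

Compose boost 2: (0.642 + 0.613)/(1 + 0.642×0.613) = 1.255/1.39355 = 0.900580
Compose boost 3: (0.229 + 0.900580)/(1 + 0.229×0.900580) = 1.12958/1.20623 = 0.9365

u ≈ 0.9365c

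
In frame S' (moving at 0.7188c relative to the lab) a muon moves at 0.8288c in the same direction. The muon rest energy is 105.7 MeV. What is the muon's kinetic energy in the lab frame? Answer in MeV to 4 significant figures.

K ≈ 327.9 MeV

u_lab = (0.8288 + 0.7188)/(1 + 0.8288×0.7188) = 0.9698313
γ = 1/√(1 − 0.9698313²) = 4.10211
K = (γ − 1)m₀c² = (4.10211 − 1) × 105.7 = 3.10211 × 105.7 = 327.9 MeV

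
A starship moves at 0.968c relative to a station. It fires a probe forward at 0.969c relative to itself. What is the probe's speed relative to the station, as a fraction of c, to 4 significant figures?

u ≈ 0.9995c

Relativistic velocity addition: u = (u' + v)/(1 + u'v/c²)
= (0.969 + 0.968)/(1 + 0.969×0.968) = 1.937/1.93799 = 0.9995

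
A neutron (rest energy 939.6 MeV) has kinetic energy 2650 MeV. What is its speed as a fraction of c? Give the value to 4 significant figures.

γ = 1 + K/(m₀c²) = 1 + 2650/939.6 = 3.82035
β = √(1 − 1/γ²) = 0.9651

β ≈ 0.9651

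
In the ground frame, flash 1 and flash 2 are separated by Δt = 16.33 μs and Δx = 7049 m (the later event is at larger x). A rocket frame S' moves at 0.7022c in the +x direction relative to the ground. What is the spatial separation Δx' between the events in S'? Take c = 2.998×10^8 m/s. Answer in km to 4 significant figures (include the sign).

γ = 1/√(1 − 0.7022²) = 1.40453
Δx' = γ(Δx − vΔt) = 1.40453 × (7049 m − 0.7022×(2.998×10^8 m/s)×16.33×10^-6 s)
= 1.40453 × (3611.22 m) = 5.072 km

Δx' ≈ 5.072 km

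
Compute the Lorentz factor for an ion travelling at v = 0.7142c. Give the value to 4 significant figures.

γ ≈ 1.429

γ = 1/√(1 − β²) = 1/√(1 − 0.7142²) = 1/√(0.489918) = 1.429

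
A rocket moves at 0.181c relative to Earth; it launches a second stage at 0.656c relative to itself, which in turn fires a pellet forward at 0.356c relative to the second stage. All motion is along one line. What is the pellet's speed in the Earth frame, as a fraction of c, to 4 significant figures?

u ≈ 0.8719c

Compose boost 2: (0.656 + 0.181)/(1 + 0.656×0.181) = 0.8370/1.11874 = 0.748166
Compose boost 3: (0.356 + 0.748166)/(1 + 0.356×0.748166) = 1.10417/1.26635 = 0.8719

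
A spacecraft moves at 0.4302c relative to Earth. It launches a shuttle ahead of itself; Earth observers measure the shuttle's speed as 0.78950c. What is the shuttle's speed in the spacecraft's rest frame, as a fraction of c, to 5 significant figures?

u' ≈ 0.54410c

Inverse velocity addition: u' = (u − v)/(1 − uv/c²)
= (0.78950 − 0.4302)/(1 − 0.78950×0.4302) = 0.35930/0.6603571 = 0.54410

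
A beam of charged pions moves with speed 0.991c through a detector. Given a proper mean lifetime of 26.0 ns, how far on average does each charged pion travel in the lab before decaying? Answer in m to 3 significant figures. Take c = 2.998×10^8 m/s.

γ = 1/√(1 − 0.991²) = 7.4704
Dilated lifetime: Δt = γτ₀ = 7.4704 × 26.0 ns = 194.23 ns
d = vΔt = 0.991c × 194.23 ns = 2.9710×10^8 m/s × 1.9423×10^-7 s = 57.7 m

d ≈ 57.7 m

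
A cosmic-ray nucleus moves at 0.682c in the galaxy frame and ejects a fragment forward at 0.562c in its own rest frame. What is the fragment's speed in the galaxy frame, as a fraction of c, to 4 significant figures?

u ≈ 0.8993c

Compose boost 2: (0.562 + 0.682)/(1 + 0.562×0.682) = 1.244/1.38328 = 0.8993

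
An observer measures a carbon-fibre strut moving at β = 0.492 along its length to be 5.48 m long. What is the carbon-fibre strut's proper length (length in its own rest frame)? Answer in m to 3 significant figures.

L₀ ≈ 6.29 m

γ = 1/√(1 − 0.492²) = 1.1486
L₀ = γL = 1.1486 × 5.48 = 6.29 m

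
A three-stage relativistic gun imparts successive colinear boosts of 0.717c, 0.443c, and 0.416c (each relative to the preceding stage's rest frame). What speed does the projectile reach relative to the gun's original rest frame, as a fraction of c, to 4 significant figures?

Compose boost 2: (0.443 + 0.717)/(1 + 0.443×0.717) = 1.160/1.31763 = 0.880368
Compose boost 3: (0.416 + 0.880368)/(1 + 0.416×0.880368) = 1.29637/1.36623 = 0.9489

u ≈ 0.9489c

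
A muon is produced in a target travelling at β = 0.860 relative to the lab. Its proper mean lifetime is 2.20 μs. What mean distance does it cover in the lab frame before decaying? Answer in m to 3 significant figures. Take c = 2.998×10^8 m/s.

γ = 1/√(1 − 0.860²) = 1.9597
Dilated lifetime: Δt = γτ₀ = 1.9597 × 2.20 μs = 4.3112 μs
d = vΔt = 0.860c × 4.3112 μs = 2.5783×10^8 m/s × 4.3112×10^-6 s = 1110 m

d ≈ 1110 m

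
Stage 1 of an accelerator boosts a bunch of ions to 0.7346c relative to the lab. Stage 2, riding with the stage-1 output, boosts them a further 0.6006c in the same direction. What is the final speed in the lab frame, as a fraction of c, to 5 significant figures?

u ≈ 0.92645c

Compose boost 2: (0.6006 + 0.7346)/(1 + 0.6006×0.7346) = 1.3352/1.441201 = 0.92645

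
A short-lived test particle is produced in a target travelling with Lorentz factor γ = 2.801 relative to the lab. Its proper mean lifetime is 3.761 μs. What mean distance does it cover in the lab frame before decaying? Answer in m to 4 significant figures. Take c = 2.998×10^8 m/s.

d ≈ 2950 m

β = √(1 − 1/γ²) = √(1 − 1/2.801²) = 0.934099
Dilated lifetime: Δt = γτ₀ = 2.801 × 3.761 μs = 10.5346 μs
d = vΔt = 0.934099c × 10.5346 μs = 2.80043×10^8 m/s × 1.05346×10^-5 s = 2950 m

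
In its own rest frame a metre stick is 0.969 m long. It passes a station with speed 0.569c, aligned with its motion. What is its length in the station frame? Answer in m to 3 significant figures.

γ = 1/√(1 − 0.569²) = 1.2160
Length contraction: L = L₀/γ = 0.969/1.2160 = 0.797 m

L ≈ 0.797 m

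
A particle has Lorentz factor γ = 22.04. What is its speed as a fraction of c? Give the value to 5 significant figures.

β ≈ 0.99897

β = √(1 − 1/γ²) = √(1 − 1/22.04²) = √(0.9979414) = 0.99897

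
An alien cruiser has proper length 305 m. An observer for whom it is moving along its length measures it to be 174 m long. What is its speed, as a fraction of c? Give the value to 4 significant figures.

β ≈ 0.8213

γ = L₀/L = 305/174 = 1.75287
β = √(1 − 1/γ²) = 0.8213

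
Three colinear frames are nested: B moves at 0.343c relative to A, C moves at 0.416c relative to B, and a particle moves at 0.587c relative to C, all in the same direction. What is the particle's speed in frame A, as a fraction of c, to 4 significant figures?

u ≈ 0.9002c

Compose boost 2: (0.416 + 0.343)/(1 + 0.416×0.343) = 0.7590/1.14269 = 0.664223
Compose boost 3: (0.587 + 0.664223)/(1 + 0.587×0.664223) = 1.25122/1.38990 = 0.9002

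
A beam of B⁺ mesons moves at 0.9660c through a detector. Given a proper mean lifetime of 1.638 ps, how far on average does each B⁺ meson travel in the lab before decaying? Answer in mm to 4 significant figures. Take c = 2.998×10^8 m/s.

d ≈ 1.835 mm

γ = 1/√(1 − 0.9660²) = 3.86784
Dilated lifetime: Δt = γτ₀ = 3.86784 × 1.638 ps = 6.33553 ps
d = vΔt = 0.9660c × 6.33553 ps = 2.89607×10^8 m/s × 6.33553×10^-12 s = 1.835 mm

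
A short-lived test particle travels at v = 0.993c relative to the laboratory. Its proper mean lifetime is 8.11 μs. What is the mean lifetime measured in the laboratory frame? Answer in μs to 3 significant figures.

Δt ≈ 68.7 μs

γ = 1/√(1 − 0.993²) = 8.4664
Time dilation: Δt = γτ₀ = 8.4664 × 8.11 μs = 68.7 μs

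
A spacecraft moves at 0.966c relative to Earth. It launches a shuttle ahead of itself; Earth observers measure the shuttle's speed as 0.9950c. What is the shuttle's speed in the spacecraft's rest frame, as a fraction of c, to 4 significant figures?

u' ≈ 0.7468c

Inverse velocity addition: u' = (u − v)/(1 − uv/c²)
= (0.9950 − 0.966)/(1 − 0.9950×0.966) = 0.02900/0.0388300 = 0.7468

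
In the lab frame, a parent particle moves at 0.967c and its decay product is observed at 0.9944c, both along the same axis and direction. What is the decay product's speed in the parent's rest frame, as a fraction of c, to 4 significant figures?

u' ≈ 0.7133c

Inverse velocity addition: u' = (u − v)/(1 − uv/c²)
= (0.9944 − 0.967)/(1 − 0.9944×0.967) = 0.02740/0.0384152 = 0.7133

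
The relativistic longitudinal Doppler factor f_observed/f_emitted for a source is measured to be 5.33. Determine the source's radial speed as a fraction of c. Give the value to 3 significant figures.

f_obs/f_src = √((1+β)/(1−β)) = 5.33  ⇒  (1+β)/(1−β) = 28.409
β = |1 − D²|/(1 + D²) = |1 − 28.409|/(1 + 28.409) = 0.932

β ≈ 0.932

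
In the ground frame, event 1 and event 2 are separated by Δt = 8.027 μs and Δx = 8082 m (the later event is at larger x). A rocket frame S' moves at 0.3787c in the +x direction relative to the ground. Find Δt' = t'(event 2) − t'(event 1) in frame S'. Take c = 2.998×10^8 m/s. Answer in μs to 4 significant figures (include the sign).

γ = 1/√(1 − 0.3787²) = 1.08047
Δt' = γ(Δt − vΔx/c²) = 1.08047 × (8.027 μs − 0.3787×8082 m / (2.998×10^8 m/s))
= 1.08047 × (-2.18198 μs) = -2.358 μs

Δt' ≈ -2.358 μs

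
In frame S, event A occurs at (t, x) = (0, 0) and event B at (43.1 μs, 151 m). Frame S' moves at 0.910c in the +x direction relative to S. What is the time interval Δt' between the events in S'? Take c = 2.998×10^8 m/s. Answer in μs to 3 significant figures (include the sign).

γ = 1/√(1 − 0.910²) = 2.4119
Δt' = γ(Δt − vΔx/c²) = 2.4119 × (43.1 μs − 0.910×151 m / (2.998×10^8 m/s))
= 2.4119 × (42.642 μs) = 103 μs

Δt' ≈ 103 μs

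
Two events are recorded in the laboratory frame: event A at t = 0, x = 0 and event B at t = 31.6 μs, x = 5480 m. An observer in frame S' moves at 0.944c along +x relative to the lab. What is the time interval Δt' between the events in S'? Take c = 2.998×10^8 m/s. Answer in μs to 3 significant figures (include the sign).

Δt' ≈ 43.5 μs

γ = 1/√(1 − 0.944²) = 3.0308
Δt' = γ(Δt − vΔx/c²) = 3.0308 × (31.6 μs − 0.944×5480 m / (2.998×10^8 m/s))
= 3.0308 × (14.345 μs) = 43.5 μs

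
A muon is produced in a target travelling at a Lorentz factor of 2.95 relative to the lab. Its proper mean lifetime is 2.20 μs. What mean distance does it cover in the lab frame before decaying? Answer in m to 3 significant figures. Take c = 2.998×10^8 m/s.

d ≈ 1830 m

β = √(1 − 1/γ²) = √(1 − 1/2.95²) = 0.94079
Dilated lifetime: Δt = γτ₀ = 2.95 × 2.20 μs = 6.4900 μs
d = vΔt = 0.94079c × 6.4900 μs = 2.8205×10^8 m/s × 6.4900×10^-6 s = 1830 m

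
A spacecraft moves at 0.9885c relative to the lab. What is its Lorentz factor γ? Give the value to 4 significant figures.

γ ≈ 6.613

γ = 1/√(1 − β²) = 1/√(1 − 0.9885²) = 1/√(0.0228677) = 6.613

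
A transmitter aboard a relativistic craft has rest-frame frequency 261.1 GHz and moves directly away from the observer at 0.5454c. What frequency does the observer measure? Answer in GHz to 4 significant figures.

f_obs ≈ 141.6 GHz

Relativistic Doppler: f_obs = f_src √((1−β)/(1+β))
= 261.1 × √(0.454600/1.54540) = 261.1 × 0.542368 = 141.6 GHz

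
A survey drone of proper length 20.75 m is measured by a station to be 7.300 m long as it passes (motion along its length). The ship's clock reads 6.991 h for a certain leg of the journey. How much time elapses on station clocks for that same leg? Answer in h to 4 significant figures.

Length contraction ⇒ γ = L₀/L = 20.75/7.300 = 2.84247
Time dilation: Δt = γτ₀ = 2.84247 × 6.991 h = 19.87 h

Δt ≈ 19.87 h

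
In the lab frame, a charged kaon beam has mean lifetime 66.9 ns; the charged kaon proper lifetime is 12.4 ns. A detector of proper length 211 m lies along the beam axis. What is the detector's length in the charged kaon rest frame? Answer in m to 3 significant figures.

L ≈ 39.1 m

Time dilation ⇒ γ = Δt/τ₀ = 66.9/12.4 = 5.3952
Length contraction: L = L₀/γ = 211/5.3952 = 39.1 m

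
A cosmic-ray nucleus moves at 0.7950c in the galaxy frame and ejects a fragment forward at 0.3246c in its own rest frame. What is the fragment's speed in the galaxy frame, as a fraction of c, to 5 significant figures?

u ≈ 0.88994c

Compose boost 2: (0.3246 + 0.7950)/(1 + 0.3246×0.7950) = 1.1196/1.258057 = 0.88994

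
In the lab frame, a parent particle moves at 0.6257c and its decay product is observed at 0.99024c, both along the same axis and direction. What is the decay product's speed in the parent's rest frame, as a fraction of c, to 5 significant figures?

Inverse velocity addition: u' = (u − v)/(1 − uv/c²)
= (0.99024 − 0.6257)/(1 − 0.99024×0.6257) = 0.36454/0.3804068 = 0.95829

u' ≈ 0.95829c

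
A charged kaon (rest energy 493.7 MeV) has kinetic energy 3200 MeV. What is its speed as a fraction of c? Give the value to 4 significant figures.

γ = 1 + K/(m₀c²) = 1 + 3200/493.7 = 7.48167
β = √(1 − 1/γ²) = 0.9910

β ≈ 0.9910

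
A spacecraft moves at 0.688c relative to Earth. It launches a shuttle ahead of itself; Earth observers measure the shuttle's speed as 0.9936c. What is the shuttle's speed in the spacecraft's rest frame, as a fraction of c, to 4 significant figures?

Inverse velocity addition: u' = (u − v)/(1 − uv/c²)
= (0.9936 − 0.688)/(1 − 0.9936×0.688) = 0.3056/0.316403 = 0.9659

u' ≈ 0.9659c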